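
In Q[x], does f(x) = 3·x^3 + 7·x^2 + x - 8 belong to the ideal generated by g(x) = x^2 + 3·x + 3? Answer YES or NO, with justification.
In Q[x] the ideal (g) consists of all multiples of g, so f ∈ (g) iff g | f, i.e. iff the remainder of f on division by g is 0. Divide f by g (g is monic, so eliminate the leading term of the running remainder at each step):
  leading term 3·x^3: subtract (3·x)·g(x) = 3·x^3 + 9·x^2 + 9·x, leaving -2·x^2 - 8·x - 8
  leading term -2·x^2: subtract (-2)·g(x) = -2·x^2 - 6·x - 6, leaving -2·x - 2
The remainder r(x) = -2·x - 2 ≠ 0 (and deg r < deg g), so g ∤ f, i.e. f ∉ (g).

Final answer: NO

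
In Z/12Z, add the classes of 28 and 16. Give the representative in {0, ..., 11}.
Reduce the summands first: 28 ≡ 4, 16 ≡ 4 (mod 12), so 28 + 16 ≡ 4 + 4 (mod 12). 4 + 4 = 8; 8 = 0·12 + 8, so (28 + 16) mod 12 = 8.

Final answer: 8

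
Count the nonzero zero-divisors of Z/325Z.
Z/325Z has 84 nonzero zero-divisors

In Z/325Z each nonzero element is either a unit (gcd with 325 is 1) or a zero-divisor (gcd > 1). The number of units is φ(325): factorise 325 = 5^2 · 13, so φ(325) = (5^2 − 5^1) · (13 − 1) = 20 · 12 = 240. The nonzero elements number 325 − 1 = 324. Hence the nonzero zero-divisors number 324 − 240 = 84.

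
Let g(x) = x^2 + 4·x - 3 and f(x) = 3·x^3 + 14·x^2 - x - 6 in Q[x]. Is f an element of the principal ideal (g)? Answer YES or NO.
In Q[x] the ideal (g) consists of all multiples of g, so f ∈ (g) iff g | f, i.e. iff the remainder of f on division by g is 0. Divide f by g (g is monic, so eliminate the leading term of the running remainder at each step):
  leading term 3·x^3: subtract (3·x)·g(x) = 3·x^3 + 12·x^2 - 9·x, leaving 2·x^2 + 8·x - 6
  leading term 2·x^2: subtract (2)·g(x) = 2·x^2 + 8·x - 6, leaving 0
The remainder is 0, so f(x) = g(x) · h(x) with h(x) = 3·x + 2. Hence g | f, i.e. f ∈ (g).

Final answer: YES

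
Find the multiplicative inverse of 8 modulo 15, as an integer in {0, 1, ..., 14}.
Apply the extended Euclidean algorithm to (15, 8), tracking rows (r, s, t) with s·15 + t·8 = r. Each division r_prev = q·r_cur + r_new produces the new row as (previous row) − q·(current row):
  row A: (15, 1, 0)   [1·15 + 0·8 = 15]
  row B: (8, 0, 1)   [0·15 + 1·8 = 8]
  15 = 1·8 + 7   → row C = row A − 1·row B = (7, 1, −1)   [check: 1·15 − 1·8 = 7]
  8 = 1·7 + 1   → row D = row B − 1·row C = (1, −1, 2)   [check: −1·15 + 2·8 = 1]
  7 = 7·1 + 0   → remainder 0, stop. gcd = 1 (last nonzero row D).
The gcd is 1, so 8 is invertible mod 15. The last nonzero row gives −1·15 + 2·8 = 1, so t = 2. So 8^(−1) ≡ 2 (mod 15). Verify: 8 · 2 = 16 ≡ 1 (mod 15). ✓

Final answer: 8^(−1) ≡ 2 (mod 15)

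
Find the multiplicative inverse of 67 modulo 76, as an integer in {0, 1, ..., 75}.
Apply the extended Euclidean algorithm to (76, 67), tracking rows (r, s, t) with s·76 + t·67 = r. Each division r_prev = q·r_cur + r_new produces the new row as (previous row) − q·(current row):
  row A: (76, 1, 0)   [1·76 + 0·67 = 76]
  row B: (67, 0, 1)   [0·76 + 1·67 = 67]
  76 = 1·67 + 9   → row C = row A − 1·row B = (9, 1, −1)   [check: 1·76 − 1·67 = 9]
  67 = 7·9 + 4   → row D = row B − 7·row C = (4, −7, 8)   [check: −7·76 + 8·67 = 4]
  9 = 2·4 + 1   → row E = row C − 2·row D = (1, 15, −17)   [check: 15·76 − 17·67 = 1]
  4 = 4·1 + 0   → remainder 0, stop. gcd = 1 (last nonzero row E).
The gcd is 1, so 67 is invertible mod 76. The last nonzero row gives 15·76 − 17·67 = 1, so t = −17. So 67^(−1) ≡ −17 ≡ 59 (mod 76). Verify: 67 · 59 = 3953 ≡ 1 (mod 76). ✓

Final answer: 67^(−1) ≡ 59 (mod 76)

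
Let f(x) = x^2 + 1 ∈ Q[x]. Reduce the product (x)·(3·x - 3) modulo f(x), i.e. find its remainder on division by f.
First multiply in Q[x] without reducing: a · b = 3·x^2 - 3·x. Now divide by f(x) = x^2 + 1, eliminating the leading term at each step:
  leading term 3·x^2: subtract (3)·f(x) = 3·x^2 + 3, leaving -3·x - 3
The degree is now < 2, so this is the remainder. Hence a · b ≡ -3·x - 3 in Q[x]/(f).

Final answer: a · b ≡ -3·x - 3 (mod f(x))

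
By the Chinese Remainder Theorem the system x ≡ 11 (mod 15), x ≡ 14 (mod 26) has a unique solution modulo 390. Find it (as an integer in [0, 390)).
x ≡ 326 (mod 390); the representative in [0, 390) is 326

The moduli 15, 26 are pairwise coprime, so by the CRT there is a unique solution mod 15·26 = 390.
Solve by successive substitution. Start with x ≡ 11 (mod 15).
  Combine with x ≡ 14 (mod 26): write x = 11 + 15·t and require 11 + 15·t ≡ 14 (mod 26), i.e. 15·t ≡ 14 − 11 ≡ 3 (mod 26). Since 15^(−1) ≡ 7 (mod 26), t ≡ 7·3 ≡ 21 (mod 26). So x ≡ 11 + 15·21 = 326 (mod 390).
Unique solution in [0, 390): x = 326.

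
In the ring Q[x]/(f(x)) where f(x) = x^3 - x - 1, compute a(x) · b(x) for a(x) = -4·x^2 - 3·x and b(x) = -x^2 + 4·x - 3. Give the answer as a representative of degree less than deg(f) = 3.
a · b ≡ 4·x^2 - 13 (mod f(x))

First multiply in Q[x] without reducing: a · b = 4·x^4 - 13·x^3 + 9·x. Now divide by f(x) = x^3 - x - 1, eliminating the leading term at each step:
  leading term 4·x^4: subtract (4·x)·f(x) = 4·x^4 - 4·x^2 - 4·x, leaving -13·x^3 + 4·x^2 + 13·x
  leading term -13·x^3: subtract (-13)·f(x) = -13·x^3 + 13·x + 13, leaving 4·x^2 - 13
The degree is now < 3, so this is the remainder. Hence a · b ≡ 4·x^2 - 13 in Q[x]/(f).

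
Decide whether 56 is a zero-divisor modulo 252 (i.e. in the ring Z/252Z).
YES

gcd(56, 252) = 28 > 1, so 56 is not a unit in Z/252Z. In Z/nZ every nonzero non-unit is a zero-divisor: explicitly, take b = 252/gcd = 9 ≠ 0 (mod 252); then 56·9 = 504 = 2·252, i.e. 56·9 ≡ 0 (mod 252). So 56 is a zero-divisor.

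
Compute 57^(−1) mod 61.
57^(−1) ≡ 15 (mod 61)

Apply the extended Euclidean algorithm to (61, 57), tracking rows (r, s, t) with s·61 + t·57 = r. Each division r_prev = q·r_cur + r_new produces the new row as (previous row) − q·(current row):
  row A: (61, 1, 0)   [1·61 + 0·57 = 61]
  row B: (57, 0, 1)   [0·61 + 1·57 = 57]
  61 = 1·57 + 4   → row C = row A − 1·row B = (4, 1, −1)   [check: 1·61 − 1·57 = 4]
  57 = 14·4 + 1   → row D = row B − 14·row C = (1, −14, 15)   [check: −14·61 + 15·57 = 1]
  4 = 4·1 + 0   → remainder 0, stop. gcd = 1 (last nonzero row D).
The gcd is 1, so 57 is invertible mod 61. The last nonzero row gives −14·61 + 15·57 = 1, so t = 15. So 57^(−1) ≡ 15 (mod 61). Verify: 57 · 15 = 855 ≡ 1 (mod 61). ✓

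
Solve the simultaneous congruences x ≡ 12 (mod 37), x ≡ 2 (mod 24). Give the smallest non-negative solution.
The moduli 37, 24 are pairwise coprime, so by the CRT there is a unique solution mod 37·24 = 888.
Solve by successive substitution. Start with x ≡ 12 (mod 37).
  Combine with x ≡ 2 (mod 24): write x = 12 + 37·t and require 12 + 37·t ≡ 2 (mod 24), i.e. 37·t ≡ 2 − 12 ≡ 14 (mod 24). Since 37^(−1) ≡ 13 (mod 24) (37 ≡ 13 (mod 24)), t ≡ 13·14 ≡ 14 (mod 24). So x ≡ 12 + 37·14 = 530 (mod 888).
Unique solution in [0, 888): x = 530.

Final answer: x ≡ 530 (mod 888); the representative in [0, 888) is 530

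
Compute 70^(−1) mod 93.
Apply the extended Euclidean algorithm to (93, 70), tracking rows (r, s, t) with s·93 + t·70 = r. Each division r_prev = q·r_cur + r_new produces the new row as (previous row) − q·(current row):
  row A: (93, 1, 0)   [1·93 + 0·70 = 93]
  row B: (70, 0, 1)   [0·93 + 1·70 = 70]
  93 = 1·70 + 23   → row C = row A − 1·row B = (23, 1, −1)   [check: 1·93 − 1·70 = 23]
  70 = 3·23 + 1   → row D = row B − 3·row C = (1, −3, 4)   [check: −3·93 + 4·70 = 1]
  23 = 23·1 + 0   → remainder 0, stop. gcd = 1 (last nonzero row D).
The gcd is 1, so 70 is invertible mod 93. The last nonzero row gives −3·93 + 4·70 = 1, so t = 4. So 70^(−1) ≡ 4 (mod 93). Verify: 70 · 4 = 280 ≡ 1 (mod 93). ✓

Final answer: 70^(−1) ≡ 4 (mod 93)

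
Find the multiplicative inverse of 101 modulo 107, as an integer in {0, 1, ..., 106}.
101^(−1) ≡ 89 (mod 107)

Apply the extended Euclidean algorithm to (107, 101), tracking rows (r, s, t) with s·107 + t·101 = r. Each division r_prev = q·r_cur + r_new produces the new row as (previous row) − q·(current row):
  row A: (107, 1, 0)   [1·107 + 0·101 = 107]
  row B: (101, 0, 1)   [0·107 + 1·101 = 101]
  107 = 1·101 + 6   → row C = row A − 1·row B = (6, 1, −1)   [check: 1·107 − 1·101 = 6]
  101 = 16·6 + 5   → row D = row B − 16·row C = (5, −16, 17)   [check: −16·107 + 17·101 = 5]
  6 = 1·5 + 1   → row E = row C − 1·row D = (1, 17, −18)   [check: 17·107 − 18·101 = 1]
  5 = 5·1 + 0   → remainder 0, stop. gcd = 1 (last nonzero row E).
The gcd is 1, so 101 is invertible mod 107. The last nonzero row gives 17·107 − 18·101 = 1, so t = −18. So 101^(−1) ≡ −18 ≡ 89 (mod 107). Verify: 101 · 89 = 8989 ≡ 1 (mod 107). ✓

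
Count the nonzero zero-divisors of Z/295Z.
Z/295Z has 62 nonzero zero-divisors

In Z/295Z each nonzero element is either a unit (gcd with 295 is 1) or a zero-divisor (gcd > 1). The number of units is φ(295): factorise 295 = 5 · 59, so φ(295) = (5 − 1) · (59 − 1) = 4 · 58 = 232. The nonzero elements number 295 − 1 = 294. Hence the nonzero zero-divisors number 294 − 232 = 62.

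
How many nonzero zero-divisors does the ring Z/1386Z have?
Z/1386Z has 1025 nonzero zero-divisors

In Z/1386Z each nonzero element is either a unit (gcd with 1386 is 1) or a zero-divisor (gcd > 1). The number of units is φ(1386): factorise 1386 = 2 · 3^2 · 7 · 11, so φ(1386) = (2 − 1) · (3^2 − 3^1) · (7 − 1) · (11 − 1) = 1 · 6 · 6 · 10 = 360. The nonzero elements number 1386 − 1 = 1385. Hence the nonzero zero-divisors number 1385 − 360 = 1025.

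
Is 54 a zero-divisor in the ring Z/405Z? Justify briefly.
YES

gcd(54, 405) = 27 > 1, so 54 is not a unit in Z/405Z. In Z/nZ every nonzero non-unit is a zero-divisor: explicitly, take b = 405/gcd = 15 ≠ 0 (mod 405); then 54·15 = 810 = 2·405, i.e. 54·15 ≡ 0 (mod 405). So 54 is a zero-divisor.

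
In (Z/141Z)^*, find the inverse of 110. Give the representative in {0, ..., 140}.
Apply the extended Euclidean algorithm to (141, 110), tracking rows (r, s, t) with s·141 + t·110 = r. Each division r_prev = q·r_cur + r_new produces the new row as (previous row) − q·(current row):
  row A: (141, 1, 0)   [1·141 + 0·110 = 141]
  row B: (110, 0, 1)   [0·141 + 1·110 = 110]
  141 = 1·110 + 31   → row C = row A − 1·row B = (31, 1, −1)   [check: 1·141 − 1·110 = 31]
  110 = 3·31 + 17   → row D = row B − 3·row C = (17, −3, 4)   [check: −3·141 + 4·110 = 17]
  31 = 1·17 + 14   → row E = row C − 1·row D = (14, 4, −5)   [check: 4·141 − 5·110 = 14]
  17 = 1·14 + 3   → row F = row D − 1·row E = (3, −7, 9)   [check: −7·141 + 9·110 = 3]
  14 = 4·3 + 2   → row G = row E − 4·row F = (2, 32, −41)   [check: 32·141 − 41·110 = 2]
  3 = 1·2 + 1   → row H = row F − 1·row G = (1, −39, 50)   [check: −39·141 + 50·110 = 1]
  2 = 2·1 + 0   → remainder 0, stop. gcd = 1 (last nonzero row H).
The gcd is 1, so 110 is invertible mod 141. The last nonzero row gives −39·141 + 50·110 = 1, so t = 50. So 110^(−1) ≡ 50 (mod 141). Verify: 110 · 50 = 5500 ≡ 1 (mod 141). ✓

Final answer: 110^(−1) ≡ 50 (mod 141)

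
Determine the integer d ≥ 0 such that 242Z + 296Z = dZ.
(242, 296) = (2); d = 2

In the PID Z, (a, b) is generated by gcd(a, b). Compute gcd(296, 242) with the extended Euclidean algorithm, tracking rows (r, s, t) with s·296 + t·242 = r:
  row A: (296, 1, 0)   [1·296 + 0·242 = 296]
  row B: (242, 0, 1)   [0·296 + 1·242 = 242]
  296 = 1·242 + 54   → row C = row A − 1·row B = (54, 1, −1)   [check: 1·296 − 1·242 = 54]
  242 = 4·54 + 26   → row D = row B − 4·row C = (26, −4, 5)   [check: −4·296 + 5·242 = 26]
  54 = 2·26 + 2   → row E = row C − 2·row D = (2, 9, −11)   [check: 9·296 − 11·242 = 2]
  26 = 13·2 + 0   → remainder 0, stop. gcd = 2 (last nonzero row E).
So gcd(242, 296) = 2, with Bézout identity 9·296 − 11·242 = 2. Containment (⊇): the Bézout identity exhibits 2 as an element of (242, 296), giving (2) ⊆ (242, 296). Containment (⊆): since 2 | 242 and 2 | 296 (242 = 2·121, 296 = 2·148), every Z-linear combination of 242 and 296 is divisible by 2, so (242, 296) ⊆ (2). Therefore (242, 296) = (2), d = 2.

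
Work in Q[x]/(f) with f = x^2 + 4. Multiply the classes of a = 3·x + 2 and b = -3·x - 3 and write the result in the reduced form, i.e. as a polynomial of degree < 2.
a · b ≡ 30 - 15·x (mod f(x))

First multiply in Q[x] without reducing: a · b = -9·x^2 - 15·x - 6. Now divide by f(x) = x^2 + 4, eliminating the leading term at each step:
  leading term -9·x^2: subtract (-9)·f(x) = -9·x^2 - 36, leaving 30 - 15·x
The degree is now < 2, so this is the remainder. Hence a · b ≡ 30 - 15·x in Q[x]/(f).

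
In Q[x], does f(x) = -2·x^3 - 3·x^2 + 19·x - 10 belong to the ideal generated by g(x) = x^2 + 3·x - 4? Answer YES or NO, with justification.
In Q[x] the ideal (g) consists of all multiples of g, so f ∈ (g) iff g | f, i.e. iff the remainder of f on division by g is 0. Divide f by g (g is monic, so eliminate the leading term of the running remainder at each step):
  leading term -2·x^3: subtract (-2·x)·g(x) = -2·x^3 - 6·x^2 + 8·x, leaving 3·x^2 + 11·x - 10
  leading term 3·x^2: subtract (3)·g(x) = 3·x^2 + 9·x - 12, leaving 2·x + 2
The remainder r(x) = 2·x + 2 ≠ 0 (and deg r < deg g), so g ∤ f, i.e. f ∉ (g).

Final answer: NO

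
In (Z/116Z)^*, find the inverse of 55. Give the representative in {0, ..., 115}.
Apply the extended Euclidean algorithm to (116, 55), tracking rows (r, s, t) with s·116 + t·55 = r. Each division r_prev = q·r_cur + r_new produces the new row as (previous row) − q·(current row):
  row A: (116, 1, 0)   [1·116 + 0·55 = 116]
  row B: (55, 0, 1)   [0·116 + 1·55 = 55]
  116 = 2·55 + 6   → row C = row A − 2·row B = (6, 1, −2)   [check: 1·116 − 2·55 = 6]
  55 = 9·6 + 1   → row D = row B − 9·row C = (1, −9, 19)   [check: −9·116 + 19·55 = 1]
  6 = 6·1 + 0   → remainder 0, stop. gcd = 1 (last nonzero row D).
The gcd is 1, so 55 is invertible mod 116. The last nonzero row gives −9·116 + 19·55 = 1, so t = 19. So 55^(−1) ≡ 19 (mod 116). Verify: 55 · 19 = 1045 ≡ 1 (mod 116). ✓

Final answer: 55^(−1) ≡ 19 (mod 116)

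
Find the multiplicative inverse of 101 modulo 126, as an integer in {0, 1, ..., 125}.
Apply the extended Euclidean algorithm to (126, 101), tracking rows (r, s, t) with s·126 + t·101 = r. Each division r_prev = q·r_cur + r_new produces the new row as (previous row) − q·(current row):
  row A: (126, 1, 0)   [1·126 + 0·101 = 126]
  row B: (101, 0, 1)   [0·126 + 1·101 = 101]
  126 = 1·101 + 25   → row C = row A − 1·row B = (25, 1, −1)   [check: 1·126 − 1·101 = 25]
  101 = 4·25 + 1   → row D = row B − 4·row C = (1, −4, 5)   [check: −4·126 + 5·101 = 1]
  25 = 25·1 + 0   → remainder 0, stop. gcd = 1 (last nonzero row D).
The gcd is 1, so 101 is invertible mod 126. The last nonzero row gives −4·126 + 5·101 = 1, so t = 5. So 101^(−1) ≡ 5 (mod 126). Verify: 101 · 5 = 505 ≡ 1 (mod 126). ✓

Final answer: 101^(−1) ≡ 5 (mod 126)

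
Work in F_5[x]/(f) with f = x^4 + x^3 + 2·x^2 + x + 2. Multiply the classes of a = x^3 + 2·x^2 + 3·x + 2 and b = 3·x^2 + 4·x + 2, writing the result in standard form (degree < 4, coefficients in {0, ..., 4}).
Multiply as integer polynomials: a · b = 3·x^5 + 10·x^4 + 19·x^3 + 22·x^2 + 14·x + 4. Reducing coefficients mod 5: a · b ≡ 3·x^5 + 4·x^3 + 2·x^2 + 4·x + 4. Now divide by f(x) = x^4 + x^3 + 2·x^2 + x + 2 in F_5[x], eliminating the leading term at each step:
  leading term 3·x^5: subtract (3·x)·f(x) = 3·x^5 + 3·x^4 + x^3 + 3·x^2 + x, leaving 2·x^4 + 3·x^3 + 4·x^2 + 3·x + 4 (coefficients mod 5)
  leading term 2·x^4: subtract (2)·f(x) = 2·x^4 + 2·x^3 + 4·x^2 + 2·x + 4, leaving x^3 + x (coefficients mod 5)
The degree is now < 4, so this is the remainder. Hence a · b ≡ x^3 + x in F_5[x]/(f).

Final answer: a · b ≡ x^3 + x (mod f(x))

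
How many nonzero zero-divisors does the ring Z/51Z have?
Z/51Z has 18 nonzero zero-divisors

In Z/51Z each nonzero element is either a unit (gcd with 51 is 1) or a zero-divisor (gcd > 1). The number of units is φ(51): factorise 51 = 3 · 17, so φ(51) = (3 − 1) · (17 − 1) = 2 · 16 = 32. The nonzero elements number 51 − 1 = 50. Hence the nonzero zero-divisors number 50 − 32 = 18.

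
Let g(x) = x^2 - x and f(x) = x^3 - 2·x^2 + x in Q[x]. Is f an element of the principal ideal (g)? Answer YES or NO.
YES

In Q[x] the ideal (g) consists of all multiples of g, so f ∈ (g) iff g | f, i.e. iff the remainder of f on division by g is 0. Divide f by g (g is monic, so eliminate the leading term of the running remainder at each step):
  leading term x^3: subtract (x)·g(x) = x^3 - x^2, leaving -x^2 + x
  leading term -x^2: subtract (-1)·g(x) = -x^2 + x, leaving 0
The remainder is 0, so f(x) = g(x) · h(x) with h(x) = x - 1. Hence g | f, i.e. f ∈ (g).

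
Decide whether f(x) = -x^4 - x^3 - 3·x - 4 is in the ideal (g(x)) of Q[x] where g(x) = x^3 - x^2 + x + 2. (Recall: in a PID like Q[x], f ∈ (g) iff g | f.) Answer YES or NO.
In Q[x] the ideal (g) consists of all multiples of g, so f ∈ (g) iff g | f, i.e. iff the remainder of f on division by g is 0. Divide f by g (g is monic, so eliminate the leading term of the running remainder at each step):
  leading term -x^4: subtract (-x)·g(x) = -x^4 + x^3 - x^2 - 2·x, leaving -2·x^3 + x^2 - x - 4
  leading term -2·x^3: subtract (-2)·g(x) = -2·x^3 + 2·x^2 - 2·x - 4, leaving -x^2 + x
The remainder r(x) = -x^2 + x ≠ 0 (and deg r < deg g), so g ∤ f, i.e. f ∉ (g).

Final answer: NO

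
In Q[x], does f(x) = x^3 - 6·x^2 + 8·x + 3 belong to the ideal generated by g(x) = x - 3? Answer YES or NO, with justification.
YES

In Q[x] the ideal (g) consists of all multiples of g, so f ∈ (g) iff g | f, i.e. iff the remainder of f on division by g is 0. Divide f by g (g is monic, so eliminate the leading term of the running remainder at each step):
  leading term x^3: subtract (x^2)·g(x) = x^3 - 3·x^2, leaving -3·x^2 + 8·x + 3
  leading term -3·x^2: subtract (-3·x)·g(x) = -3·x^2 + 9·x, leaving 3 - x
  leading term -x: subtract (-1)·g(x) = 3 - x, leaving 0
The remainder is 0, so f(x) = g(x) · h(x) with h(x) = x^2 - 3·x - 1. Hence g | f, i.e. f ∈ (g).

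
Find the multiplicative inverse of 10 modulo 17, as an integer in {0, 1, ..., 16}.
10^(−1) ≡ 12 (mod 17)

Apply the extended Euclidean algorithm to (17, 10), tracking rows (r, s, t) with s·17 + t·10 = r. Each division r_prev = q·r_cur + r_new produces the new row as (previous row) − q·(current row):
  row A: (17, 1, 0)   [1·17 + 0·10 = 17]
  row B: (10, 0, 1)   [0·17 + 1·10 = 10]
  17 = 1·10 + 7   → row C = row A − 1·row B = (7, 1, −1)   [check: 1·17 − 1·10 = 7]
  10 = 1·7 + 3   → row D = row B − 1·row C = (3, −1, 2)   [check: −1·17 + 2·10 = 3]
  7 = 2·3 + 1   → row E = row C − 2·row D = (1, 3, −5)   [check: 3·17 − 5·10 = 1]
  3 = 3·1 + 0   → remainder 0, stop. gcd = 1 (last nonzero row E).
The gcd is 1, so 10 is invertible mod 17. The last nonzero row gives 3·17 − 5·10 = 1, so t = −5. So 10^(−1) ≡ −5 ≡ 12 (mod 17). Verify: 10 · 12 = 120 ≡ 1 (mod 17). ✓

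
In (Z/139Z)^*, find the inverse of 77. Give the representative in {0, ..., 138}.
77^(−1) ≡ 65 (mod 139)

Apply the extended Euclidean algorithm to (139, 77), tracking rows (r, s, t) with s·139 + t·77 = r. Each division r_prev = q·r_cur + r_new produces the new row as (previous row) − q·(current row):
  row A: (139, 1, 0)   [1·139 + 0·77 = 139]
  row B: (77, 0, 1)   [0·139 + 1·77 = 77]
  139 = 1·77 + 62   → row C = row A − 1·row B = (62, 1, −1)   [check: 1·139 − 1·77 = 62]
  77 = 1·62 + 15   → row D = row B − 1·row C = (15, −1, 2)   [check: −1·139 + 2·77 = 15]
  62 = 4·15 + 2   → row E = row C − 4·row D = (2, 5, −9)   [check: 5·139 − 9·77 = 2]
  15 = 7·2 + 1   → row F = row D − 7·row E = (1, −36, 65)   [check: −36·139 + 65·77 = 1]
  2 = 2·1 + 0   → remainder 0, stop. gcd = 1 (last nonzero row F).
The gcd is 1, so 77 is invertible mod 139. The last nonzero row gives −36·139 + 65·77 = 1, so t = 65. So 77^(−1) ≡ 65 (mod 139). Verify: 77 · 65 = 5005 ≡ 1 (mod 139). ✓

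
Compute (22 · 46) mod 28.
4

Reduce the factors first: 46 ≡ 18 (mod 28), so 22 · 46 ≡ 22 · 18 (mod 28). 22 · 18 = 396. Dividing by 28: 396 = 14·28 + 4. So (22 · 46) mod 28 = 4.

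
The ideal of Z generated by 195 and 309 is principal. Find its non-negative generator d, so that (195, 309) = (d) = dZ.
(195, 309) = (3); d = 3

In the PID Z, (a, b) is generated by gcd(a, b). Compute gcd(309, 195) with the extended Euclidean algorithm, tracking rows (r, s, t) with s·309 + t·195 = r:
  row A: (309, 1, 0)   [1·309 + 0·195 = 309]
  row B: (195, 0, 1)   [0·309 + 1·195 = 195]
  309 = 1·195 + 114   → row C = row A − 1·row B = (114, 1, −1)   [check: 1·309 − 1·195 = 114]
  195 = 1·114 + 81   → row D = row B − 1·row C = (81, −1, 2)   [check: −1·309 + 2·195 = 81]
  114 = 1·81 + 33   → row E = row C − 1·row D = (33, 2, −3)   [check: 2·309 − 3·195 = 33]
  81 = 2·33 + 15   → row F = row D − 2·row E = (15, −5, 8)   [check: −5·309 + 8·195 = 15]
  33 = 2·15 + 3   → row G = row E − 2·row F = (3, 12, −19)   [check: 12·309 − 19·195 = 3]
  15 = 5·3 + 0   → remainder 0, stop. gcd = 3 (last nonzero row G).
So gcd(195, 309) = 3, with Bézout identity 12·309 − 19·195 = 3. Containment (⊇): the Bézout identity exhibits 3 as an element of (195, 309), giving (3) ⊆ (195, 309). Containment (⊆): since 3 | 195 and 3 | 309 (195 = 3·65, 309 = 3·103), every Z-linear combination of 195 and 309 is divisible by 3, so (195, 309) ⊆ (3). Therefore (195, 309) = (3), d = 3.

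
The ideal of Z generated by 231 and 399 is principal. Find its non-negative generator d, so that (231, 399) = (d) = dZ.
In the PID Z, (a, b) is generated by gcd(a, b). Compute gcd(399, 231) with the extended Euclidean algorithm, tracking rows (r, s, t) with s·399 + t·231 = r:
  row A: (399, 1, 0)   [1·399 + 0·231 = 399]
  row B: (231, 0, 1)   [0·399 + 1·231 = 231]
  399 = 1·231 + 168   → row C = row A − 1·row B = (168, 1, −1)   [check: 1·399 − 1·231 = 168]
  231 = 1·168 + 63   → row D = row B − 1·row C = (63, −1, 2)   [check: −1·399 + 2·231 = 63]
  168 = 2·63 + 42   → row E = row C − 2·row D = (42, 3, −5)   [check: 3·399 − 5·231 = 42]
  63 = 1·42 + 21   → row F = row D − 1·row E = (21, −4, 7)   [check: −4·399 + 7·231 = 21]
  42 = 2·21 + 0   → remainder 0, stop. gcd = 21 (last nonzero row F).
So gcd(231, 399) = 21, with Bézout identity −4·399 + 7·231 = 21. Containment (⊇): the Bézout identity exhibits 21 as an element of (231, 399), giving (21) ⊆ (231, 399). Containment (⊆): since 21 | 231 and 21 | 399 (231 = 21·11, 399 = 21·19), every Z-linear combination of 231 and 399 is divisible by 21, so (231, 399) ⊆ (21). Therefore (231, 399) = (21), d = 21.

Final answer: (231, 399) = (21); d = 21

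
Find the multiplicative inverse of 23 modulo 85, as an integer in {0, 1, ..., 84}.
Apply the extended Euclidean algorithm to (85, 23), tracking rows (r, s, t) with s·85 + t·23 = r. Each division r_prev = q·r_cur + r_new produces the new row as (previous row) − q·(current row):
  row A: (85, 1, 0)   [1·85 + 0·23 = 85]
  row B: (23, 0, 1)   [0·85 + 1·23 = 23]
  85 = 3·23 + 16   → row C = row A − 3·row B = (16, 1, −3)   [check: 1·85 − 3·23 = 16]
  23 = 1·16 + 7   → row D = row B − 1·row C = (7, −1, 4)   [check: −1·85 + 4·23 = 7]
  16 = 2·7 + 2   → row E = row C − 2·row D = (2, 3, −11)   [check: 3·85 − 11·23 = 2]
  7 = 3·2 + 1   → row F = row D − 3·row E = (1, −10, 37)   [check: −10·85 + 37·23 = 1]
  2 = 2·1 + 0   → remainder 0, stop. gcd = 1 (last nonzero row F).
The gcd is 1, so 23 is invertible mod 85. The last nonzero row gives −10·85 + 37·23 = 1, so t = 37. So 23^(−1) ≡ 37 (mod 85). Verify: 23 · 37 = 851 ≡ 1 (mod 85). ✓

Final answer: 23^(−1) ≡ 37 (mod 85)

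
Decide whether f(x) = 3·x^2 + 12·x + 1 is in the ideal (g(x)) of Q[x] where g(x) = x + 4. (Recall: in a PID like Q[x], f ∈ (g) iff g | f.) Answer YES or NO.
In Q[x] the ideal (g) consists of all multiples of g, so f ∈ (g) iff g | f, i.e. iff the remainder of f on division by g is 0. Divide f by g (g is monic, so eliminate the leading term of the running remainder at each step):
  leading term 3·x^2: subtract (3·x)·g(x) = 3·x^2 + 12·x, leaving 1
The remainder r(x) = 1 ≠ 0 (and deg r < deg g), so g ∤ f, i.e. f ∉ (g).

Final answer: NO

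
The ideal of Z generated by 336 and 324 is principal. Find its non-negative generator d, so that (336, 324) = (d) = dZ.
In the PID Z, (a, b) is generated by gcd(a, b). Compute gcd(336, 324) with the extended Euclidean algorithm, tracking rows (r, s, t) with s·336 + t·324 = r:
  row A: (336, 1, 0)   [1·336 + 0·324 = 336]
  row B: (324, 0, 1)   [0·336 + 1·324 = 324]
  336 = 1·324 + 12   → row C = row A − 1·row B = (12, 1, −1)   [check: 1·336 − 1·324 = 12]
  324 = 27·12 + 0   → remainder 0, stop. gcd = 12 (last nonzero row C).
So gcd(336, 324) = 12, with Bézout identity 1·336 − 1·324 = 12. Containment (⊇): the Bézout identity exhibits 12 as an element of (336, 324), giving (12) ⊆ (336, 324). Containment (⊆): since 12 | 336 and 12 | 324 (336 = 12·28, 324 = 12·27), every Z-linear combination of 336 and 324 is divisible by 12, so (336, 324) ⊆ (12). Therefore (336, 324) = (12), d = 12.

Final answer: (336, 324) = (12); d = 12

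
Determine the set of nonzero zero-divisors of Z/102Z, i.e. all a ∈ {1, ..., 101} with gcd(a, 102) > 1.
nonzero zero-divisors of Z/102Z = {2, 3, 4, 6, 8, 9, 10, 12, 14, 15, 16, 17, 18, 20, 21, 22, 24, 26, 27, 28, 30, 32, 33, 34, 36, 38, 39, 40, 42, 44, 45, 46, 48, 50, 51, 52, 54, 56, 57, 58, 60, 62, 63, 64, 66, 68, 69, 70, 72, 74, 75, 76, 78, 80, 81, 82, 84, 85, 86, 87, 88, 90, 92, 93, 94, 96, 98, 99, 100}

An element a ∈ Z/102Z (with a ≠ 0) is a zero-divisor iff gcd(a, 102) > 1 (because a is a unit precisely when gcd(a, n) = 1, and in Z/nZ every nonzero, non-unit element is a zero-divisor). Scan a = 1, ..., 101 and keep those with gcd(a, 102) > 1:
  gcd(2, 102) = 2, gcd(3, 102) = 3, gcd(4, 102) = 2, gcd(6, 102) = 6, gcd(8, 102) = 2, gcd(9, 102) = 3, gcd(10, 102) = 2, gcd(12, 102) = 6, gcd(14, 102) = 2, gcd(15, 102) = 3, gcd(16, 102) = 2, gcd(17, 102) = 17, gcd(18, 102) = 6, gcd(20, 102) = 2, gcd(21, 102) = 3, gcd(22, 102) = 2, gcd(24, 102) = 6, gcd(26, 102) = 2, gcd(27, 102) = 3, gcd(28, 102) = 2, gcd(30, 102) = 6, gcd(32, 102) = 2, gcd(33, 102) = 3, gcd(34, 102) = 34, gcd(36, 102) = 6, gcd(38, 102) = 2, gcd(39, 102) = 3, gcd(40, 102) = 2, gcd(42, 102) = 6, gcd(44, 102) = 2, gcd(45, 102) = 3, gcd(46, 102) = 2, gcd(48, 102) = 6, gcd(50, 102) = 2, gcd(51, 102) = 51, gcd(52, 102) = 2, gcd(54, 102) = 6, gcd(56, 102) = 2, gcd(57, 102) = 3, gcd(58, 102) = 2, gcd(60, 102) = 6, gcd(62, 102) = 2, gcd(63, 102) = 3, gcd(64, 102) = 2, gcd(66, 102) = 6, gcd(68, 102) = 34, gcd(69, 102) = 3, gcd(70, 102) = 2, gcd(72, 102) = 6, gcd(74, 102) = 2, gcd(75, 102) = 3, gcd(76, 102) = 2, gcd(78, 102) = 6, gcd(80, 102) = 2, gcd(81, 102) = 3, gcd(82, 102) = 2, gcd(84, 102) = 6, gcd(85, 102) = 17, gcd(86, 102) = 2, gcd(87, 102) = 3, gcd(88, 102) = 2, gcd(90, 102) = 6, gcd(92, 102) = 2, gcd(93, 102) = 3, gcd(94, 102) = 2, gcd(96, 102) = 6, gcd(98, 102) = 2, gcd(99, 102) = 3, gcd(100, 102) = 2.
All other a ∈ {1, ..., 101} have gcd(a, 102) = 1 and are units. So the nonzero zero-divisors are exactly the 69 values of a appearing in this scan.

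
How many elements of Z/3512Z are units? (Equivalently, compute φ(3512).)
An element a ∈ Z/3512Z is a unit iff gcd(a, 3512) = 1, so the number of units is φ(3512). φ is multiplicative, with φ(p^e) = p^e − p^(e−1). Factorise 3512 = 2^3 · 439. Then
  φ(3512) = (2^3 − 2^2) · (439 − 1) = 4 · 438 = 1752.

Final answer: Z/3512Z has φ(3512) = 1752 units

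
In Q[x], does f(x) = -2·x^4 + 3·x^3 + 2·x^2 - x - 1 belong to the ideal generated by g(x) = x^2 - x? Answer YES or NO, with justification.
In Q[x] the ideal (g) consists of all multiples of g, so f ∈ (g) iff g | f, i.e. iff the remainder of f on division by g is 0. Divide f by g (g is monic, so eliminate the leading term of the running remainder at each step):
  leading term -2·x^4: subtract (-2·x^2)·g(x) = -2·x^4 + 2·x^3, leaving x^3 + 2·x^2 - x - 1
  leading term x^3: subtract (x)·g(x) = x^3 - x^2, leaving 3·x^2 - x - 1
  leading term 3·x^2: subtract (3)·g(x) = 3·x^2 - 3·x, leaving 2·x - 1
The remainder r(x) = 2·x - 1 ≠ 0 (and deg r < deg g), so g ∤ f, i.e. f ∉ (g).

Final answer: NO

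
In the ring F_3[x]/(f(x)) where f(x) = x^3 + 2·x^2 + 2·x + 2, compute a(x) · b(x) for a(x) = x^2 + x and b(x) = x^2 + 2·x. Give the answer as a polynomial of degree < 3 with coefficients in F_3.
Multiply as integer polynomials: a · b = x^4 + 3·x^3 + 2·x^2. Reducing coefficients mod 3: a · b ≡ x^4 + 2·x^2. Now divide by f(x) = x^3 + 2·x^2 + 2·x + 2 in F_3[x], eliminating the leading term at each step:
  leading term x^4: subtract (x)·f(x) = x^4 + 2·x^3 + 2·x^2 + 2·x, leaving x^3 + x (coefficients mod 3)
  leading term x^3: subtract (1)·f(x) = x^3 + 2·x^2 + 2·x + 2, leaving x^2 + 2·x + 1 (coefficients mod 3)
The degree is now < 3, so this is the remainder. Hence a · b ≡ x^2 + 2·x + 1 in F_3[x]/(f).

Final answer: a · b ≡ x^2 + 2·x + 1 (mod f(x))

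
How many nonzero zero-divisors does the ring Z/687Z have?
In Z/687Z each nonzero element is either a unit (gcd with 687 is 1) or a zero-divisor (gcd > 1). The number of units is φ(687): factorise 687 = 3 · 229, so φ(687) = (3 − 1) · (229 − 1) = 2 · 228 = 456. The nonzero elements number 687 − 1 = 686. Hence the nonzero zero-divisors number 686 − 456 = 230.

Final answer: Z/687Z has 230 nonzero zero-divisors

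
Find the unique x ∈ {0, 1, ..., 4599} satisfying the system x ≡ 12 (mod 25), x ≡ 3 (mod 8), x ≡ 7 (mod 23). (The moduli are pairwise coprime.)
The moduli 25, 8, 23 are pairwise coprime, so by the CRT there is a unique solution mod 25·8·23 = 4600.
Solve by successive substitution. Start with x ≡ 12 (mod 25).
  Combine with x ≡ 3 (mod 8): write x = 12 + 25·t and require 12 + 25·t ≡ 3 (mod 8), i.e. 25·t ≡ 3 − 12 ≡ 7 (mod 8). Since 25^(−1) ≡ 1 (mod 8) (25 ≡ 1 (mod 8)), t ≡ 1·7 ≡ 7 (mod 8). So x ≡ 12 + 25·7 = 187 (mod 200).
  Combine with x ≡ 7 (mod 23): write x = 187 + 200·t and require 187 + 200·t ≡ 7 (mod 23), i.e. 200·t ≡ 7 − 187 ≡ 4 (mod 23). Since 200^(−1) ≡ 13 (mod 23) (200 ≡ 16 (mod 23)), t ≡ 13·4 ≡ 6 (mod 23). So x ≡ 187 + 200·6 = 1387 (mod 4600).
Unique solution in [0, 4600): x = 1387.

Final answer: x ≡ 1387 (mod 4600); the representative in [0, 4600) is 1387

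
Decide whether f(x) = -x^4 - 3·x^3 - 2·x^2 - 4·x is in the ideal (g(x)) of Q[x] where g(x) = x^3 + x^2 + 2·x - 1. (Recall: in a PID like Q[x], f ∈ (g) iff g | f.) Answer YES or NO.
In Q[x] the ideal (g) consists of all multiples of g, so f ∈ (g) iff g | f, i.e. iff the remainder of f on division by g is 0. Divide f by g (g is monic, so eliminate the leading term of the running remainder at each step):
  leading term -x^4: subtract (-x)·g(x) = -x^4 - x^3 - 2·x^2 + x, leaving -2·x^3 - 5·x
  leading term -2·x^3: subtract (-2)·g(x) = -2·x^3 - 2·x^2 - 4·x + 2, leaving 2·x^2 - x - 2
The remainder r(x) = 2·x^2 - x - 2 ≠ 0 (and deg r < deg g), so g ∤ f, i.e. f ∉ (g).

Final answer: NO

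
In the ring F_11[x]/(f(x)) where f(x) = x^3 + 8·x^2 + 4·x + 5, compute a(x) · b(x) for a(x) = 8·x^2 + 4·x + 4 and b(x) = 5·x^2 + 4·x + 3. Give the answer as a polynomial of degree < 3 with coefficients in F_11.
Multiply as integer polynomials: a · b = 40·x^4 + 52·x^3 + 60·x^2 + 28·x + 12. Reducing coefficients mod 11: a · b ≡ 7·x^4 + 8·x^3 + 5·x^2 + 6·x + 1. Now divide by f(x) = x^3 + 8·x^2 + 4·x + 5 in F_11[x], eliminating the leading term at each step:
  leading term 7·x^4: subtract (7·x)·f(x) = 7·x^4 + x^3 + 6·x^2 + 2·x, leaving 7·x^3 + 10·x^2 + 4·x + 1 (coefficients mod 11)
  leading term 7·x^3: subtract (7)·f(x) = 7·x^3 + x^2 + 6·x + 2, leaving 9·x^2 + 9·x + 10 (coefficients mod 11)
The degree is now < 3, so this is the remainder. Hence a · b ≡ 9·x^2 + 9·x + 10 in F_11[x]/(f).

Final answer: a · b ≡ 9·x^2 + 9·x + 10 (mod f(x))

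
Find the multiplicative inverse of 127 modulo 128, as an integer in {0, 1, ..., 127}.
127^(−1) ≡ 127 (mod 128)

Apply the extended Euclidean algorithm to (128, 127), tracking rows (r, s, t) with s·128 + t·127 = r. Each division r_prev = q·r_cur + r_new produces the new row as (previous row) − q·(current row):
  row A: (128, 1, 0)   [1·128 + 0·127 = 128]
  row B: (127, 0, 1)   [0·128 + 1·127 = 127]
  128 = 1·127 + 1   → row C = row A − 1·row B = (1, 1, −1)   [check: 1·128 − 1·127 = 1]
  127 = 127·1 + 0   → remainder 0, stop. gcd = 1 (last nonzero row C).
The gcd is 1, so 127 is invertible mod 128. The last nonzero row gives 1·128 − 1·127 = 1, so t = −1. So 127^(−1) ≡ −1 ≡ 127 (mod 128). Verify: 127 · 127 = 16129 ≡ 1 (mod 128). ✓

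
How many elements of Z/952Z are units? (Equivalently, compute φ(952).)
Z/952Z has φ(952) = 384 units

An element a ∈ Z/952Z is a unit iff gcd(a, 952) = 1, so the number of units is φ(952). φ is multiplicative, with φ(p^e) = p^e − p^(e−1). Factorise 952 = 2^3 · 7 · 17. Then
  φ(952) = (2^3 − 2^2) · (7 − 1) · (17 − 1) = 4 · 6 · 16 = 384.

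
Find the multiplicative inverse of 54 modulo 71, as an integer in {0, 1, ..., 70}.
Apply the extended Euclidean algorithm to (71, 54), tracking rows (r, s, t) with s·71 + t·54 = r. Each division r_prev = q·r_cur + r_new produces the new row as (previous row) − q·(current row):
  row A: (71, 1, 0)   [1·71 + 0·54 = 71]
  row B: (54, 0, 1)   [0·71 + 1·54 = 54]
  71 = 1·54 + 17   → row C = row A − 1·row B = (17, 1, −1)   [check: 1·71 − 1·54 = 17]
  54 = 3·17 + 3   → row D = row B − 3·row C = (3, −3, 4)   [check: −3·71 + 4·54 = 3]
  17 = 5·3 + 2   → row E = row C − 5·row D = (2, 16, −21)   [check: 16·71 − 21·54 = 2]
  3 = 1·2 + 1   → row F = row D − 1·row E = (1, −19, 25)   [check: −19·71 + 25·54 = 1]
  2 = 2·1 + 0   → remainder 0, stop. gcd = 1 (last nonzero row F).
The gcd is 1, so 54 is invertible mod 71. The last nonzero row gives −19·71 + 25·54 = 1, so t = 25. So 54^(−1) ≡ 25 (mod 71). Verify: 54 · 25 = 1350 ≡ 1 (mod 71). ✓

Final answer: 54^(−1) ≡ 25 (mod 71)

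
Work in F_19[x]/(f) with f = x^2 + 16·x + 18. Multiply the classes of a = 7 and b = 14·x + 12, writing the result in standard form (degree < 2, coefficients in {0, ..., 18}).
a · b ≡ 3·x + 8 (mod f(x))

Multiply as integer polynomials: a · b = 98·x + 84. Reducing coefficients mod 19: a · b ≡ 3·x + 8. This already has degree < 2, so no reduction by f is needed. Hence a · b ≡ 3·x + 8 in F_19[x]/(f).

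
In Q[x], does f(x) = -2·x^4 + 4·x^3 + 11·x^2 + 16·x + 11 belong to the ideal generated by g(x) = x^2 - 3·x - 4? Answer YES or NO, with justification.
In Q[x] the ideal (g) consists of all multiples of g, so f ∈ (g) iff g | f, i.e. iff the remainder of f on division by g is 0. Divide f by g (g is monic, so eliminate the leading term of the running remainder at each step):
  leading term -2·x^4: subtract (-2·x^2)·g(x) = -2·x^4 + 6·x^3 + 8·x^2, leaving -2·x^3 + 3·x^2 + 16·x + 11
  leading term -2·x^3: subtract (-2·x)·g(x) = -2·x^3 + 6·x^2 + 8·x, leaving -3·x^2 + 8·x + 11
  leading term -3·x^2: subtract (-3)·g(x) = -3·x^2 + 9·x + 12, leaving -x - 1
The remainder r(x) = -x - 1 ≠ 0 (and deg r < deg g), so g ∤ f, i.e. f ∉ (g).

Final answer: NO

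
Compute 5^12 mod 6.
Use repeated squaring. Binary(12) = 1100. Walk through the bits of the exponent 12 left-to-right: at each bit after the leading one, square the running value, then multiply by 5 if the bit is 1 (always reducing mod 6):
  bit 1 = 1 (leading): start with 5.
  bit 2 = 1: square 5^2 = 25 ≡ 1; bit is 1, so multiply 1·5 = 5 (mod 6).
  bit 3 = 0: square 5^2 = 25 ≡ 1 (mod 6).
  bit 4 = 0: square 1^2 = 1 (mod 6).
Final value: 5^12 ≡ 1 (mod 6).

Final answer: 1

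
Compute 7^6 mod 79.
Use repeated squaring. Binary(6) = 110. Walk through the bits of the exponent 6 left-to-right: at each bit after the leading one, square the running value, then multiply by 7 if the bit is 1 (always reducing mod 79):
  bit 1 = 1 (leading): start with 7.
  bit 2 = 1: square 7^2 = 49; bit is 1, so multiply 49·7 = 343 ≡ 27 (mod 79).
  bit 3 = 0: square 27^2 = 729 ≡ 18 (mod 79).
Final value: 7^6 ≡ 18 (mod 79).

Final answer: 18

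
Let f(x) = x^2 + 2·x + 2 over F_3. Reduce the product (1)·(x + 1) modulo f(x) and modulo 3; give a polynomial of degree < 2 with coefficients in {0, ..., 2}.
Multiply as integer polynomials: a · b = x + 1. Reducing coefficients mod 3: a · b ≡ x + 1. This already has degree < 2, so no reduction by f is needed. Hence a · b ≡ x + 1 in F_3[x]/(f).

Final answer: a · b ≡ x + 1 (mod f(x))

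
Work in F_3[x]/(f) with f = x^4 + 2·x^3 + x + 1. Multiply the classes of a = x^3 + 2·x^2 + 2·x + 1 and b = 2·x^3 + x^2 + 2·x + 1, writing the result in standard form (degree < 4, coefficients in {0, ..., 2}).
a · b ≡ x^3 + x^2 + 1 (mod f(x))

Multiply as integer polynomials: a · b = 2·x^6 + 5·x^5 + 8·x^4 + 9·x^3 + 7·x^2 + 4·x + 1. Reducing coefficients mod 3: a · b ≡ 2·x^6 + 2·x^5 + 2·x^4 + x^2 + x + 1. Now divide by f(x) = x^4 + 2·x^3 + x + 1 in F_3[x], eliminating the leading term at each step:
  leading term 2·x^6: subtract (2·x^2)·f(x) = 2·x^6 + x^5 + 2·x^3 + 2·x^2, leaving x^5 + 2·x^4 + x^3 + 2·x^2 + x + 1 (coefficients mod 3)
  leading term x^5: subtract (x)·f(x) = x^5 + 2·x^4 + x^2 + x, leaving x^3 + x^2 + 1 (coefficients mod 3)
The degree is now < 4, so this is the remainder. Hence a · b ≡ x^3 + x^2 + 1 in F_3[x]/(f).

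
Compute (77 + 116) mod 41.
Reduce the summands first: 77 ≡ 36, 116 ≡ 34 (mod 41), so 77 + 116 ≡ 36 + 34 (mod 41). 36 + 34 = 70; 70 = 1·41 + 29, so (77 + 116) mod 41 = 29.

Final answer: 29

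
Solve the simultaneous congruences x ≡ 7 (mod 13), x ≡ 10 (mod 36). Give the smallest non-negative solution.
x ≡ 46 (mod 468); the representative in [0, 468) is 46

The moduli 13, 36 are pairwise coprime, so by the CRT there is a unique solution mod 13·36 = 468.
Solve by successive substitution. Start with x ≡ 7 (mod 13).
  Combine with x ≡ 10 (mod 36): write x = 7 + 13·t and require 7 + 13·t ≡ 10 (mod 36), i.e. 13·t ≡ 10 − 7 ≡ 3 (mod 36). Since 13^(−1) ≡ 25 (mod 36), t ≡ 25·3 ≡ 3 (mod 36). So x ≡ 7 + 13·3 = 46 (mod 468).
Unique solution in [0, 468): x = 46.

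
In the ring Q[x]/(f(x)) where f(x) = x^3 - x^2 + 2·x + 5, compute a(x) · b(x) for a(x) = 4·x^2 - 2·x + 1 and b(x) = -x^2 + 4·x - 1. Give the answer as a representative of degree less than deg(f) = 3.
First multiply in Q[x] without reducing: a · b = -4·x^4 + 18·x^3 - 13·x^2 + 6·x - 1. Now divide by f(x) = x^3 - x^2 + 2·x + 5, eliminating the leading term at each step:
  leading term -4·x^4: subtract (-4·x)·f(x) = -4·x^4 + 4·x^3 - 8·x^2 - 20·x, leaving 14·x^3 - 5·x^2 + 26·x - 1
  leading term 14·x^3: subtract (14)·f(x) = 14·x^3 - 14·x^2 + 28·x + 70, leaving 9·x^2 - 2·x - 71
The degree is now < 3, so this is the remainder. Hence a · b ≡ 9·x^2 - 2·x - 71 in Q[x]/(f).

Final answer: a · b ≡ 9·x^2 - 2·x - 71 (mod f(x))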